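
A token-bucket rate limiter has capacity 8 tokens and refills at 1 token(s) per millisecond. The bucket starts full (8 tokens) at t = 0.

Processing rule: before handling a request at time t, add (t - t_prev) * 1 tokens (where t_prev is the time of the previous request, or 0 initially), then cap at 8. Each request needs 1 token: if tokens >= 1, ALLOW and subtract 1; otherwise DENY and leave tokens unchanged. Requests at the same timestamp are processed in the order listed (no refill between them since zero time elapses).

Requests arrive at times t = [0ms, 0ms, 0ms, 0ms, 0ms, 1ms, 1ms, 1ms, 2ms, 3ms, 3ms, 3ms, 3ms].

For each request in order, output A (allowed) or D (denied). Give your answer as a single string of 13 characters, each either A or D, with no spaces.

Answer: AAAAAAAAAAADD

Derivation:
Simulating step by step:
  req#1 t=0ms: ALLOW
  req#2 t=0ms: ALLOW
  req#3 t=0ms: ALLOW
  req#4 t=0ms: ALLOW
  req#5 t=0ms: ALLOW
  req#6 t=1ms: ALLOW
  req#7 t=1ms: ALLOW
  req#8 t=1ms: ALLOW
  req#9 t=2ms: ALLOW
  req#10 t=3ms: ALLOW
  req#11 t=3ms: ALLOW
  req#12 t=3ms: DENY
  req#13 t=3ms: DENY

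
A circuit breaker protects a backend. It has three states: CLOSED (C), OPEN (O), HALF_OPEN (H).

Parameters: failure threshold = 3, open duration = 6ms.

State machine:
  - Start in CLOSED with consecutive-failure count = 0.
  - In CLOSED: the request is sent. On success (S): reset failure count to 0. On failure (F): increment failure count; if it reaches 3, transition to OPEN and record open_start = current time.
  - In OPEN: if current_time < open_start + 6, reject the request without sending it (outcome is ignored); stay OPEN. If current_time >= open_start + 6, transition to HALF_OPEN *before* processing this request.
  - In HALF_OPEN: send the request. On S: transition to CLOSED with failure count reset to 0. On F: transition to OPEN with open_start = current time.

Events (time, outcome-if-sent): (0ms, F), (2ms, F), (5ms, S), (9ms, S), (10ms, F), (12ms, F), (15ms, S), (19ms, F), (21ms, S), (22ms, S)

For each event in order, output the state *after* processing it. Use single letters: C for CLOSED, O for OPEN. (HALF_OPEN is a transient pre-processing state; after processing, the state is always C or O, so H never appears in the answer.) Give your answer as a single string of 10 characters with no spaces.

State after each event:
  event#1 t=0ms outcome=F: state=CLOSED
  event#2 t=2ms outcome=F: state=CLOSED
  event#3 t=5ms outcome=S: state=CLOSED
  event#4 t=9ms outcome=S: state=CLOSED
  event#5 t=10ms outcome=F: state=CLOSED
  event#6 t=12ms outcome=F: state=CLOSED
  event#7 t=15ms outcome=S: state=CLOSED
  event#8 t=19ms outcome=F: state=CLOSED
  event#9 t=21ms outcome=S: state=CLOSED
  event#10 t=22ms outcome=S: state=CLOSED

Answer: CCCCCCCCCC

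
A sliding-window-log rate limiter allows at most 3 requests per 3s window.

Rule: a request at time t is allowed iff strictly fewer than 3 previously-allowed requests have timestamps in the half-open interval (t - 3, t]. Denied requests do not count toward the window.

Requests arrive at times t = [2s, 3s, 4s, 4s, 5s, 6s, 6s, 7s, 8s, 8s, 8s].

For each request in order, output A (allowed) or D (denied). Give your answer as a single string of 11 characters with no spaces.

Answer: AAADAADAADD

Derivation:
Tracking allowed requests in the window:
  req#1 t=2s: ALLOW
  req#2 t=3s: ALLOW
  req#3 t=4s: ALLOW
  req#4 t=4s: DENY
  req#5 t=5s: ALLOW
  req#6 t=6s: ALLOW
  req#7 t=6s: DENY
  req#8 t=7s: ALLOW
  req#9 t=8s: ALLOW
  req#10 t=8s: DENY
  req#11 t=8s: DENY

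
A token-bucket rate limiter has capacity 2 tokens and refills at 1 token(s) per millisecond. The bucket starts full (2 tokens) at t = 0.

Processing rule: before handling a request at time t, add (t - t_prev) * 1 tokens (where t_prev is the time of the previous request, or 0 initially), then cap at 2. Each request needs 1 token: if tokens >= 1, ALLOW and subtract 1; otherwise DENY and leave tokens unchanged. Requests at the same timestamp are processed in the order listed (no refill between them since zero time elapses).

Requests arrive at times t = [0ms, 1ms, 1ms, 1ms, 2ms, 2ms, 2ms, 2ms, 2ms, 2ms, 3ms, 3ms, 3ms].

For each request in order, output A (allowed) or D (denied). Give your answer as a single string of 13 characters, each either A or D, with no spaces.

Simulating step by step:
  req#1 t=0ms: ALLOW
  req#2 t=1ms: ALLOW
  req#3 t=1ms: ALLOW
  req#4 t=1ms: DENY
  req#5 t=2ms: ALLOW
  req#6 t=2ms: DENY
  req#7 t=2ms: DENY
  req#8 t=2ms: DENY
  req#9 t=2ms: DENY
  req#10 t=2ms: DENY
  req#11 t=3ms: ALLOW
  req#12 t=3ms: DENY
  req#13 t=3ms: DENY

Answer: AAADADDDDDADD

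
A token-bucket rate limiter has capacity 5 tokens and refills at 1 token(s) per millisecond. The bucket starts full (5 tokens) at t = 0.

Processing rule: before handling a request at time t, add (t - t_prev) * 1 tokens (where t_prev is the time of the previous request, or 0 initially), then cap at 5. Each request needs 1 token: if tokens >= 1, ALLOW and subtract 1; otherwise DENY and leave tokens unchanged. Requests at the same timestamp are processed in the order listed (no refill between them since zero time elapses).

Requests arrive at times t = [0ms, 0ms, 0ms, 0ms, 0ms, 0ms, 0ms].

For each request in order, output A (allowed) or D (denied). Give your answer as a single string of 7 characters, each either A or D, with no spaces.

Simulating step by step:
  req#1 t=0ms: ALLOW
  req#2 t=0ms: ALLOW
  req#3 t=0ms: ALLOW
  req#4 t=0ms: ALLOW
  req#5 t=0ms: ALLOW
  req#6 t=0ms: DENY
  req#7 t=0ms: DENY

Answer: AAAAADD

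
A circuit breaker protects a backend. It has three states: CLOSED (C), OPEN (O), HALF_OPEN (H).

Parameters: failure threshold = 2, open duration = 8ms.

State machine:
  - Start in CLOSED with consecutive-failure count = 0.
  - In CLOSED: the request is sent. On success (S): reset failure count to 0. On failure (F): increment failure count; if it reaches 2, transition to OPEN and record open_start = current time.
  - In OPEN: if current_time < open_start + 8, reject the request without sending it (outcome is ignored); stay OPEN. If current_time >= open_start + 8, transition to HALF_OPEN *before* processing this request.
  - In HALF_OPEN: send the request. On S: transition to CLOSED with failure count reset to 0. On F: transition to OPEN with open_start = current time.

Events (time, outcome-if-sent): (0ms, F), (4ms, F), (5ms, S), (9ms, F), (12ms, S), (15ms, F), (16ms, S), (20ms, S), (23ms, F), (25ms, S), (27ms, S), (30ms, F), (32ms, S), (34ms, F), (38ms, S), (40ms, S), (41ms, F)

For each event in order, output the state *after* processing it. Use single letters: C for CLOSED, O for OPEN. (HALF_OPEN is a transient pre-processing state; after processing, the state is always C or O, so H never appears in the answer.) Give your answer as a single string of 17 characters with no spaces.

State after each event:
  event#1 t=0ms outcome=F: state=CLOSED
  event#2 t=4ms outcome=F: state=OPEN
  event#3 t=5ms outcome=S: state=OPEN
  event#4 t=9ms outcome=F: state=OPEN
  event#5 t=12ms outcome=S: state=CLOSED
  event#6 t=15ms outcome=F: state=CLOSED
  event#7 t=16ms outcome=S: state=CLOSED
  event#8 t=20ms outcome=S: state=CLOSED
  event#9 t=23ms outcome=F: state=CLOSED
  event#10 t=25ms outcome=S: state=CLOSED
  event#11 t=27ms outcome=S: state=CLOSED
  event#12 t=30ms outcome=F: state=CLOSED
  event#13 t=32ms outcome=S: state=CLOSED
  event#14 t=34ms outcome=F: state=CLOSED
  event#15 t=38ms outcome=S: state=CLOSED
  event#16 t=40ms outcome=S: state=CLOSED
  event#17 t=41ms outcome=F: state=CLOSED

Answer: COOOCCCCCCCCCCCCC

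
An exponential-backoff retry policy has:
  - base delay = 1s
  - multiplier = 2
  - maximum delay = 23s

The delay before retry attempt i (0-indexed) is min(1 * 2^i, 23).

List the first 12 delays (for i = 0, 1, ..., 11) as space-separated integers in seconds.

Answer: 1 2 4 8 16 23 23 23 23 23 23 23

Derivation:
Computing each delay:
  i=0: min(1*2^0, 23) = 1
  i=1: min(1*2^1, 23) = 2
  i=2: min(1*2^2, 23) = 4
  i=3: min(1*2^3, 23) = 8
  i=4: min(1*2^4, 23) = 16
  i=5: min(1*2^5, 23) = 23
  i=6: min(1*2^6, 23) = 23
  i=7: min(1*2^7, 23) = 23
  i=8: min(1*2^8, 23) = 23
  i=9: min(1*2^9, 23) = 23
  i=10: min(1*2^10, 23) = 23
  i=11: min(1*2^11, 23) = 23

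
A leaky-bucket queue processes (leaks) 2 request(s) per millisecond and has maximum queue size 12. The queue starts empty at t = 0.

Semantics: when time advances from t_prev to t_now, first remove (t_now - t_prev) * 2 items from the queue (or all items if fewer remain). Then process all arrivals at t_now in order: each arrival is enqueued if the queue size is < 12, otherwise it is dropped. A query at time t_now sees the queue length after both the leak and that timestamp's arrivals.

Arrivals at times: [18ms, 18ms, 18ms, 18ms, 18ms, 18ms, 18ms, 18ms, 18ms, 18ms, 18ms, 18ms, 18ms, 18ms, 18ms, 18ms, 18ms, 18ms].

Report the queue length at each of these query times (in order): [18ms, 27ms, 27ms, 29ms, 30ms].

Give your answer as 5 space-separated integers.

Queue lengths at query times:
  query t=18ms: backlog = 12
  query t=27ms: backlog = 0
  query t=27ms: backlog = 0
  query t=29ms: backlog = 0
  query t=30ms: backlog = 0

Answer: 12 0 0 0 0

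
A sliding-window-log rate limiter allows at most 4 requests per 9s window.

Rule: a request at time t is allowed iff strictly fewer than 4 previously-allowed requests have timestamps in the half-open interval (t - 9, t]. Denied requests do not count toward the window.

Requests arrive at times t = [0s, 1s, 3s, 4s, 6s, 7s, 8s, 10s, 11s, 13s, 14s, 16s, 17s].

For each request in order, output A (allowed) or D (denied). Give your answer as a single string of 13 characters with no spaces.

Answer: AAAADDDAAAADD

Derivation:
Tracking allowed requests in the window:
  req#1 t=0s: ALLOW
  req#2 t=1s: ALLOW
  req#3 t=3s: ALLOW
  req#4 t=4s: ALLOW
  req#5 t=6s: DENY
  req#6 t=7s: DENY
  req#7 t=8s: DENY
  req#8 t=10s: ALLOW
  req#9 t=11s: ALLOW
  req#10 t=13s: ALLOW
  req#11 t=14s: ALLOW
  req#12 t=16s: DENY
  req#13 t=17s: DENY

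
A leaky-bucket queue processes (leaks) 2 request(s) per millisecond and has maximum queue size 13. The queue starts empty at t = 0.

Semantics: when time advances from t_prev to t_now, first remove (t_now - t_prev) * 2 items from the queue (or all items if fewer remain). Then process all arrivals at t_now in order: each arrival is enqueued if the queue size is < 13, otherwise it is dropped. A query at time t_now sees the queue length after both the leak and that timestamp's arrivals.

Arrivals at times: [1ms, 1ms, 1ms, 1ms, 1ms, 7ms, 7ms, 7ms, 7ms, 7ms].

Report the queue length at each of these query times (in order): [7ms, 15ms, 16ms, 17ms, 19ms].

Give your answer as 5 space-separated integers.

Answer: 5 0 0 0 0

Derivation:
Queue lengths at query times:
  query t=7ms: backlog = 5
  query t=15ms: backlog = 0
  query t=16ms: backlog = 0
  query t=17ms: backlog = 0
  query t=19ms: backlog = 0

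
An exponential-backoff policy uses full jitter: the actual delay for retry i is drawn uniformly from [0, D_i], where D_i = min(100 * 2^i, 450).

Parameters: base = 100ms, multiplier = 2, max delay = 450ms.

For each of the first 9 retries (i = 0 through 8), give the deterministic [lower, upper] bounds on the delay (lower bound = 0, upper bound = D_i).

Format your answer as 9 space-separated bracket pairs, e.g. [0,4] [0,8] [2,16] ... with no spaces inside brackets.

Computing bounds per retry:
  i=0: D_i=min(100*2^0,450)=100, bounds=[0,100]
  i=1: D_i=min(100*2^1,450)=200, bounds=[0,200]
  i=2: D_i=min(100*2^2,450)=400, bounds=[0,400]
  i=3: D_i=min(100*2^3,450)=450, bounds=[0,450]
  i=4: D_i=min(100*2^4,450)=450, bounds=[0,450]
  i=5: D_i=min(100*2^5,450)=450, bounds=[0,450]
  i=6: D_i=min(100*2^6,450)=450, bounds=[0,450]
  i=7: D_i=min(100*2^7,450)=450, bounds=[0,450]
  i=8: D_i=min(100*2^8,450)=450, bounds=[0,450]

Answer: [0,100] [0,200] [0,400] [0,450] [0,450] [0,450] [0,450] [0,450] [0,450]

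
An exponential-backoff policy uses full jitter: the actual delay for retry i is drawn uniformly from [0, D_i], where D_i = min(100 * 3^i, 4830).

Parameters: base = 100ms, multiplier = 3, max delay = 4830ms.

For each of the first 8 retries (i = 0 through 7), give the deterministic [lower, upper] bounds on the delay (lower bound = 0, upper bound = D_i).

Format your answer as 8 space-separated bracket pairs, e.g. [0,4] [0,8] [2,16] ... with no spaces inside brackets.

Computing bounds per retry:
  i=0: D_i=min(100*3^0,4830)=100, bounds=[0,100]
  i=1: D_i=min(100*3^1,4830)=300, bounds=[0,300]
  i=2: D_i=min(100*3^2,4830)=900, bounds=[0,900]
  i=3: D_i=min(100*3^3,4830)=2700, bounds=[0,2700]
  i=4: D_i=min(100*3^4,4830)=4830, bounds=[0,4830]
  i=5: D_i=min(100*3^5,4830)=4830, bounds=[0,4830]
  i=6: D_i=min(100*3^6,4830)=4830, bounds=[0,4830]
  i=7: D_i=min(100*3^7,4830)=4830, bounds=[0,4830]

Answer: [0,100] [0,300] [0,900] [0,2700] [0,4830] [0,4830] [0,4830] [0,4830]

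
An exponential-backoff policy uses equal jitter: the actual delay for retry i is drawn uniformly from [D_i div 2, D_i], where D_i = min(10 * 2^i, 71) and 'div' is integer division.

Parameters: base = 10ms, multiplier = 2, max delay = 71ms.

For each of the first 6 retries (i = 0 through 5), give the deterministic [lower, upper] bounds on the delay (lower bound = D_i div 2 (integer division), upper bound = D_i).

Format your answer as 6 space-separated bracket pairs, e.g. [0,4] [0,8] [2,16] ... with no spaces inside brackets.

Computing bounds per retry:
  i=0: D_i=min(10*2^0,71)=10, bounds=[5,10]
  i=1: D_i=min(10*2^1,71)=20, bounds=[10,20]
  i=2: D_i=min(10*2^2,71)=40, bounds=[20,40]
  i=3: D_i=min(10*2^3,71)=71, bounds=[35,71]
  i=4: D_i=min(10*2^4,71)=71, bounds=[35,71]
  i=5: D_i=min(10*2^5,71)=71, bounds=[35,71]

Answer: [5,10] [10,20] [20,40] [35,71] [35,71] [35,71]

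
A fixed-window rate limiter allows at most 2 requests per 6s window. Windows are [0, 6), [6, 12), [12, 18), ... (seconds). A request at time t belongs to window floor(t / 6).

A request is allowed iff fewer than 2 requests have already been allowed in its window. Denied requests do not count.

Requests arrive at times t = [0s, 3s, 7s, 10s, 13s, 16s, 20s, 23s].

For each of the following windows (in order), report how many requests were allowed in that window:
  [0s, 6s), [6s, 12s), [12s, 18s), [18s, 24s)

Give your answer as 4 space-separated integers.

Processing requests:
  req#1 t=0s (window 0): ALLOW
  req#2 t=3s (window 0): ALLOW
  req#3 t=7s (window 1): ALLOW
  req#4 t=10s (window 1): ALLOW
  req#5 t=13s (window 2): ALLOW
  req#6 t=16s (window 2): ALLOW
  req#7 t=20s (window 3): ALLOW
  req#8 t=23s (window 3): ALLOW

Allowed counts by window: 2 2 2 2

Answer: 2 2 2 2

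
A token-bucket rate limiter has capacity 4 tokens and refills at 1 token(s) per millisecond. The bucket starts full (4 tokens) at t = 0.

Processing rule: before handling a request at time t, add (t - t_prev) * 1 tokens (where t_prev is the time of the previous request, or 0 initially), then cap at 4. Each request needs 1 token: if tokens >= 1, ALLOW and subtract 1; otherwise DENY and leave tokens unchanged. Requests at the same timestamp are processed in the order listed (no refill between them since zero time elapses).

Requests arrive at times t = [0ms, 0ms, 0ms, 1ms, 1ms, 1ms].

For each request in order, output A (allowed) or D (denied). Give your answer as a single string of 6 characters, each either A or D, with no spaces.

Answer: AAAAAD

Derivation:
Simulating step by step:
  req#1 t=0ms: ALLOW
  req#2 t=0ms: ALLOW
  req#3 t=0ms: ALLOW
  req#4 t=1ms: ALLOW
  req#5 t=1ms: ALLOW
  req#6 t=1ms: DENY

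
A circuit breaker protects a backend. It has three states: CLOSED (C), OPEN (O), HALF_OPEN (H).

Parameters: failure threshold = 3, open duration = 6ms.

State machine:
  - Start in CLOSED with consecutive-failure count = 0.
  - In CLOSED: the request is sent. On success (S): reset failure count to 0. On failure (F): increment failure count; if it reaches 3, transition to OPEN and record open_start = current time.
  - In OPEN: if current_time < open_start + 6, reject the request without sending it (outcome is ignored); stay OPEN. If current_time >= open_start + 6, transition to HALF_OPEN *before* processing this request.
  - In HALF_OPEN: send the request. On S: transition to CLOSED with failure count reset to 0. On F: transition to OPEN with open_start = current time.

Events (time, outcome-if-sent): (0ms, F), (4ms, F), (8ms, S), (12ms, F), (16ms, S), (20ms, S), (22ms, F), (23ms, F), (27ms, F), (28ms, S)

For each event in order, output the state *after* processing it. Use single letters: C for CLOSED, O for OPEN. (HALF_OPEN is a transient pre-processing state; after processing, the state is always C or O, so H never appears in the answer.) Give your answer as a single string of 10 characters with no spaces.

Answer: CCCCCCCCOO

Derivation:
State after each event:
  event#1 t=0ms outcome=F: state=CLOSED
  event#2 t=4ms outcome=F: state=CLOSED
  event#3 t=8ms outcome=S: state=CLOSED
  event#4 t=12ms outcome=F: state=CLOSED
  event#5 t=16ms outcome=S: state=CLOSED
  event#6 t=20ms outcome=S: state=CLOSED
  event#7 t=22ms outcome=F: state=CLOSED
  event#8 t=23ms outcome=F: state=CLOSED
  event#9 t=27ms outcome=F: state=OPEN
  event#10 t=28ms outcome=S: state=OPEN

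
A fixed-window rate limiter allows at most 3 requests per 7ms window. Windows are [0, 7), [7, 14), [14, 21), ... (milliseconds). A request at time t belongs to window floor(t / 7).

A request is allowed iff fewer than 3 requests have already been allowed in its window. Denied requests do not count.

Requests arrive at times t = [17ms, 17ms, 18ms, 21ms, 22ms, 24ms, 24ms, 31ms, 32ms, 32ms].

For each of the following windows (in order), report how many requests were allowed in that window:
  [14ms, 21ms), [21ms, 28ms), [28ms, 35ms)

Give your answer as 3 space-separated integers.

Answer: 3 3 3

Derivation:
Processing requests:
  req#1 t=17ms (window 2): ALLOW
  req#2 t=17ms (window 2): ALLOW
  req#3 t=18ms (window 2): ALLOW
  req#4 t=21ms (window 3): ALLOW
  req#5 t=22ms (window 3): ALLOW
  req#6 t=24ms (window 3): ALLOW
  req#7 t=24ms (window 3): DENY
  req#8 t=31ms (window 4): ALLOW
  req#9 t=32ms (window 4): ALLOW
  req#10 t=32ms (window 4): ALLOW

Allowed counts by window: 3 3 3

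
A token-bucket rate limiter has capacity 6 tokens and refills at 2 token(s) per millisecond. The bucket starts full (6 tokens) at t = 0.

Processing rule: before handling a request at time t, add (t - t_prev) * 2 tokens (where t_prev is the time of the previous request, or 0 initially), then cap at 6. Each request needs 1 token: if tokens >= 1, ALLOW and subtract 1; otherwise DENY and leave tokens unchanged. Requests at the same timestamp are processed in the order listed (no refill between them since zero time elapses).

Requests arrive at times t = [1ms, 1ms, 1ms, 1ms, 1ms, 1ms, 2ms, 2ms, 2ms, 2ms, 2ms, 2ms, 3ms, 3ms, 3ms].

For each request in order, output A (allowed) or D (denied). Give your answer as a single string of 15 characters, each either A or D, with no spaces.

Simulating step by step:
  req#1 t=1ms: ALLOW
  req#2 t=1ms: ALLOW
  req#3 t=1ms: ALLOW
  req#4 t=1ms: ALLOW
  req#5 t=1ms: ALLOW
  req#6 t=1ms: ALLOW
  req#7 t=2ms: ALLOW
  req#8 t=2ms: ALLOW
  req#9 t=2ms: DENY
  req#10 t=2ms: DENY
  req#11 t=2ms: DENY
  req#12 t=2ms: DENY
  req#13 t=3ms: ALLOW
  req#14 t=3ms: ALLOW
  req#15 t=3ms: DENY

Answer: AAAAAAAADDDDAAD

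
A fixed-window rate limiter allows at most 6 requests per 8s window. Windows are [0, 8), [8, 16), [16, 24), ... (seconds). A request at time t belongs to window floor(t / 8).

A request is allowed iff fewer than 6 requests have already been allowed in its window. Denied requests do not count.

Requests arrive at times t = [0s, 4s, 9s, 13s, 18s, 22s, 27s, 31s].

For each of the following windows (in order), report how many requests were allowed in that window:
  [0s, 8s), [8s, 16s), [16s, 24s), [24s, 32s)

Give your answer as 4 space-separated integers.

Answer: 2 2 2 2

Derivation:
Processing requests:
  req#1 t=0s (window 0): ALLOW
  req#2 t=4s (window 0): ALLOW
  req#3 t=9s (window 1): ALLOW
  req#4 t=13s (window 1): ALLOW
  req#5 t=18s (window 2): ALLOW
  req#6 t=22s (window 2): ALLOW
  req#7 t=27s (window 3): ALLOW
  req#8 t=31s (window 3): ALLOW

Allowed counts by window: 2 2 2 2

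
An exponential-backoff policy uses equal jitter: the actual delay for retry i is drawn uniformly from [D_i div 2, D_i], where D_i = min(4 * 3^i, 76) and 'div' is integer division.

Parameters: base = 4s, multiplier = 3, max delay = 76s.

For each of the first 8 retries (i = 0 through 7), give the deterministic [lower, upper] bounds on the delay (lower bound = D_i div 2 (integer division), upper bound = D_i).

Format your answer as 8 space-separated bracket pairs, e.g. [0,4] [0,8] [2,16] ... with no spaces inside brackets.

Computing bounds per retry:
  i=0: D_i=min(4*3^0,76)=4, bounds=[2,4]
  i=1: D_i=min(4*3^1,76)=12, bounds=[6,12]
  i=2: D_i=min(4*3^2,76)=36, bounds=[18,36]
  i=3: D_i=min(4*3^3,76)=76, bounds=[38,76]
  i=4: D_i=min(4*3^4,76)=76, bounds=[38,76]
  i=5: D_i=min(4*3^5,76)=76, bounds=[38,76]
  i=6: D_i=min(4*3^6,76)=76, bounds=[38,76]
  i=7: D_i=min(4*3^7,76)=76, bounds=[38,76]

Answer: [2,4] [6,12] [18,36] [38,76] [38,76] [38,76] [38,76] [38,76]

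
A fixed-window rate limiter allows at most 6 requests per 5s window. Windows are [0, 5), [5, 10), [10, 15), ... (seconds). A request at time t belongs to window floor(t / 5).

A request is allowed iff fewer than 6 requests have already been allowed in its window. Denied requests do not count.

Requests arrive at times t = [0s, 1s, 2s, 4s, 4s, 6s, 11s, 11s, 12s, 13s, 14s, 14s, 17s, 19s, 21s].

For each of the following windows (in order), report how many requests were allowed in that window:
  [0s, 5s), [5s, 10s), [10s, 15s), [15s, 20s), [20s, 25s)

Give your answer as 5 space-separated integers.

Answer: 5 1 6 2 1

Derivation:
Processing requests:
  req#1 t=0s (window 0): ALLOW
  req#2 t=1s (window 0): ALLOW
  req#3 t=2s (window 0): ALLOW
  req#4 t=4s (window 0): ALLOW
  req#5 t=4s (window 0): ALLOW
  req#6 t=6s (window 1): ALLOW
  req#7 t=11s (window 2): ALLOW
  req#8 t=11s (window 2): ALLOW
  req#9 t=12s (window 2): ALLOW
  req#10 t=13s (window 2): ALLOW
  req#11 t=14s (window 2): ALLOW
  req#12 t=14s (window 2): ALLOW
  req#13 t=17s (window 3): ALLOW
  req#14 t=19s (window 3): ALLOW
  req#15 t=21s (window 4): ALLOW

Allowed counts by window: 5 1 6 2 1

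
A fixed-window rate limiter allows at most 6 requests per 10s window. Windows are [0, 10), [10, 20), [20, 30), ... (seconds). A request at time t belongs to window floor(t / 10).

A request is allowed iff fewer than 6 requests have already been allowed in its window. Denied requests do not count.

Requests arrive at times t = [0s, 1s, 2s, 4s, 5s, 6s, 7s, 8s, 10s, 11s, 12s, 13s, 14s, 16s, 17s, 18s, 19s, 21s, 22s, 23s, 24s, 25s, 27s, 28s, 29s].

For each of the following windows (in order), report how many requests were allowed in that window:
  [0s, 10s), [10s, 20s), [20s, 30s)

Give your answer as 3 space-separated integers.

Answer: 6 6 6

Derivation:
Processing requests:
  req#1 t=0s (window 0): ALLOW
  req#2 t=1s (window 0): ALLOW
  req#3 t=2s (window 0): ALLOW
  req#4 t=4s (window 0): ALLOW
  req#5 t=5s (window 0): ALLOW
  req#6 t=6s (window 0): ALLOW
  req#7 t=7s (window 0): DENY
  req#8 t=8s (window 0): DENY
  req#9 t=10s (window 1): ALLOW
  req#10 t=11s (window 1): ALLOW
  req#11 t=12s (window 1): ALLOW
  req#12 t=13s (window 1): ALLOW
  req#13 t=14s (window 1): ALLOW
  req#14 t=16s (window 1): ALLOW
  req#15 t=17s (window 1): DENY
  req#16 t=18s (window 1): DENY
  req#17 t=19s (window 1): DENY
  req#18 t=21s (window 2): ALLOW
  req#19 t=22s (window 2): ALLOW
  req#20 t=23s (window 2): ALLOW
  req#21 t=24s (window 2): ALLOW
  req#22 t=25s (window 2): ALLOW
  req#23 t=27s (window 2): ALLOW
  req#24 t=28s (window 2): DENY
  req#25 t=29s (window 2): DENY

Allowed counts by window: 6 6 6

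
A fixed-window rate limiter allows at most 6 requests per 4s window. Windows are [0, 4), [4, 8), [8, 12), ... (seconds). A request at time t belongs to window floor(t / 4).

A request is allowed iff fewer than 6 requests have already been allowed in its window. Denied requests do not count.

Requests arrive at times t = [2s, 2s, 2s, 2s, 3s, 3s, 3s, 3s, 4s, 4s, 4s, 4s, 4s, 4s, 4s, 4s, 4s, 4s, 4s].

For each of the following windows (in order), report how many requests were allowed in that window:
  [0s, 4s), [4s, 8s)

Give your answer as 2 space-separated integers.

Answer: 6 6

Derivation:
Processing requests:
  req#1 t=2s (window 0): ALLOW
  req#2 t=2s (window 0): ALLOW
  req#3 t=2s (window 0): ALLOW
  req#4 t=2s (window 0): ALLOW
  req#5 t=3s (window 0): ALLOW
  req#6 t=3s (window 0): ALLOW
  req#7 t=3s (window 0): DENY
  req#8 t=3s (window 0): DENY
  req#9 t=4s (window 1): ALLOW
  req#10 t=4s (window 1): ALLOW
  req#11 t=4s (window 1): ALLOW
  req#12 t=4s (window 1): ALLOW
  req#13 t=4s (window 1): ALLOW
  req#14 t=4s (window 1): ALLOW
  req#15 t=4s (window 1): DENY
  req#16 t=4s (window 1): DENY
  req#17 t=4s (window 1): DENY
  req#18 t=4s (window 1): DENY
  req#19 t=4s (window 1): DENY

Allowed counts by window: 6 6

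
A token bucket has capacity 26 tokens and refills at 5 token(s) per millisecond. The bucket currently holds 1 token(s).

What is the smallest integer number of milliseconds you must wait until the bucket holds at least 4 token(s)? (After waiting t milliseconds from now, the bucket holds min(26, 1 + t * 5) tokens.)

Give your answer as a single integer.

Answer: 1

Derivation:
Need 1 + t * 5 >= 4, so t >= 3/5.
Smallest integer t = ceil(3/5) = 1.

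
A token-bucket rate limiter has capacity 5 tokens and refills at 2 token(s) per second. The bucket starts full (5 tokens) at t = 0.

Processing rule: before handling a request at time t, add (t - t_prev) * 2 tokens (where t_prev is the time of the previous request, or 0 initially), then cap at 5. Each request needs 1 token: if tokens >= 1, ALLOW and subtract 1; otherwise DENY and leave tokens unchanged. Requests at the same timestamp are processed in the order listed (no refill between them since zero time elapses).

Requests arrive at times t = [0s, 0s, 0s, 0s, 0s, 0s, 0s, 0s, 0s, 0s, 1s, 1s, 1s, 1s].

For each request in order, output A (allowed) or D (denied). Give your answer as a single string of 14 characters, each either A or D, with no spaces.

Simulating step by step:
  req#1 t=0s: ALLOW
  req#2 t=0s: ALLOW
  req#3 t=0s: ALLOW
  req#4 t=0s: ALLOW
  req#5 t=0s: ALLOW
  req#6 t=0s: DENY
  req#7 t=0s: DENY
  req#8 t=0s: DENY
  req#9 t=0s: DENY
  req#10 t=0s: DENY
  req#11 t=1s: ALLOW
  req#12 t=1s: ALLOW
  req#13 t=1s: DENY
  req#14 t=1s: DENY

Answer: AAAAADDDDDAADD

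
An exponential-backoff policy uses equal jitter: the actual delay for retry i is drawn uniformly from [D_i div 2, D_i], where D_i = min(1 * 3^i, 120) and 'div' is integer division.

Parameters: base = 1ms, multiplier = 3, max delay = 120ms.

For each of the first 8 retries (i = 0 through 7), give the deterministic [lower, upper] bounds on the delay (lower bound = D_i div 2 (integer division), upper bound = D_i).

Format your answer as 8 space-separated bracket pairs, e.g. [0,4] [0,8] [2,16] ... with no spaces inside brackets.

Computing bounds per retry:
  i=0: D_i=min(1*3^0,120)=1, bounds=[0,1]
  i=1: D_i=min(1*3^1,120)=3, bounds=[1,3]
  i=2: D_i=min(1*3^2,120)=9, bounds=[4,9]
  i=3: D_i=min(1*3^3,120)=27, bounds=[13,27]
  i=4: D_i=min(1*3^4,120)=81, bounds=[40,81]
  i=5: D_i=min(1*3^5,120)=120, bounds=[60,120]
  i=6: D_i=min(1*3^6,120)=120, bounds=[60,120]
  i=7: D_i=min(1*3^7,120)=120, bounds=[60,120]

Answer: [0,1] [1,3] [4,9] [13,27] [40,81] [60,120] [60,120] [60,120]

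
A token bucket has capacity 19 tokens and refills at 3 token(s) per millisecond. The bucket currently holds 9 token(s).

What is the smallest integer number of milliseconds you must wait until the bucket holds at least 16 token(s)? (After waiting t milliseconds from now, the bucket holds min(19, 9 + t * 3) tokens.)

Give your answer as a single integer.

Need 9 + t * 3 >= 16, so t >= 7/3.
Smallest integer t = ceil(7/3) = 3.

Answer: 3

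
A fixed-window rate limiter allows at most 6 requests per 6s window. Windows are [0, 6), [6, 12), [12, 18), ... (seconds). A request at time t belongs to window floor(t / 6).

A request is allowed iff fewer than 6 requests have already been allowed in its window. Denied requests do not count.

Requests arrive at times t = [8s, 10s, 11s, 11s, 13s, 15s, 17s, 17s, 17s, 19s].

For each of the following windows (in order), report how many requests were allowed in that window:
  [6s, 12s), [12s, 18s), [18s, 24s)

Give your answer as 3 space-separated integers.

Processing requests:
  req#1 t=8s (window 1): ALLOW
  req#2 t=10s (window 1): ALLOW
  req#3 t=11s (window 1): ALLOW
  req#4 t=11s (window 1): ALLOW
  req#5 t=13s (window 2): ALLOW
  req#6 t=15s (window 2): ALLOW
  req#7 t=17s (window 2): ALLOW
  req#8 t=17s (window 2): ALLOW
  req#9 t=17s (window 2): ALLOW
  req#10 t=19s (window 3): ALLOW

Allowed counts by window: 4 5 1

Answer: 4 5 1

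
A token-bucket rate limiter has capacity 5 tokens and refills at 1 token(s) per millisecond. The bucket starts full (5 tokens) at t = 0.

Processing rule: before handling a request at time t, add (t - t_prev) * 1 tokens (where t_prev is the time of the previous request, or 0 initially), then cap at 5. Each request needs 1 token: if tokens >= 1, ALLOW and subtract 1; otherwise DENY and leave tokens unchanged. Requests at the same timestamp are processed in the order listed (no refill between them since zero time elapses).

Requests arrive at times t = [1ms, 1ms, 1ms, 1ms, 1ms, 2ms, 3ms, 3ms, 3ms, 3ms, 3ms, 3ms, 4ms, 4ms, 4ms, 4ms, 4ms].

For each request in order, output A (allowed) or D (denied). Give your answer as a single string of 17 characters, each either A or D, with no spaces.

Simulating step by step:
  req#1 t=1ms: ALLOW
  req#2 t=1ms: ALLOW
  req#3 t=1ms: ALLOW
  req#4 t=1ms: ALLOW
  req#5 t=1ms: ALLOW
  req#6 t=2ms: ALLOW
  req#7 t=3ms: ALLOW
  req#8 t=3ms: DENY
  req#9 t=3ms: DENY
  req#10 t=3ms: DENY
  req#11 t=3ms: DENY
  req#12 t=3ms: DENY
  req#13 t=4ms: ALLOW
  req#14 t=4ms: DENY
  req#15 t=4ms: DENY
  req#16 t=4ms: DENY
  req#17 t=4ms: DENY

Answer: AAAAAAADDDDDADDDD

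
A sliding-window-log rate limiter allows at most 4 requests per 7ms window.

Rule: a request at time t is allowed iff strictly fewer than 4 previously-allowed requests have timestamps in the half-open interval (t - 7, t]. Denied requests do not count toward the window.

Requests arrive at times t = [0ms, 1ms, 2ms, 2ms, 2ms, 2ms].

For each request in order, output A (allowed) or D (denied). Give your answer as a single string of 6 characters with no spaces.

Answer: AAAADD

Derivation:
Tracking allowed requests in the window:
  req#1 t=0ms: ALLOW
  req#2 t=1ms: ALLOW
  req#3 t=2ms: ALLOW
  req#4 t=2ms: ALLOW
  req#5 t=2ms: DENY
  req#6 t=2ms: DENY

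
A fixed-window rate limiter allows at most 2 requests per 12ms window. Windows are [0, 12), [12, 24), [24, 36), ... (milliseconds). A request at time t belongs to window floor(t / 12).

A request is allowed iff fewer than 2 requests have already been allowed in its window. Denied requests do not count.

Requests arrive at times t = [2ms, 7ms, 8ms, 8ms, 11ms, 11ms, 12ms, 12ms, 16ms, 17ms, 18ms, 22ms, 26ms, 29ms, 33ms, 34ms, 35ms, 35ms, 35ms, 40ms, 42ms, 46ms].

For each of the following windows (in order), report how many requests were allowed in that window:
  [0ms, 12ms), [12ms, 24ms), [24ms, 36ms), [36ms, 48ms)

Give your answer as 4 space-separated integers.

Answer: 2 2 2 2

Derivation:
Processing requests:
  req#1 t=2ms (window 0): ALLOW
  req#2 t=7ms (window 0): ALLOW
  req#3 t=8ms (window 0): DENY
  req#4 t=8ms (window 0): DENY
  req#5 t=11ms (window 0): DENY
  req#6 t=11ms (window 0): DENY
  req#7 t=12ms (window 1): ALLOW
  req#8 t=12ms (window 1): ALLOW
  req#9 t=16ms (window 1): DENY
  req#10 t=17ms (window 1): DENY
  req#11 t=18ms (window 1): DENY
  req#12 t=22ms (window 1): DENY
  req#13 t=26ms (window 2): ALLOW
  req#14 t=29ms (window 2): ALLOW
  req#15 t=33ms (window 2): DENY
  req#16 t=34ms (window 2): DENY
  req#17 t=35ms (window 2): DENY
  req#18 t=35ms (window 2): DENY
  req#19 t=35ms (window 2): DENY
  req#20 t=40ms (window 3): ALLOW
  req#21 t=42ms (window 3): ALLOW
  req#22 t=46ms (window 3): DENY

Allowed counts by window: 2 2 2 2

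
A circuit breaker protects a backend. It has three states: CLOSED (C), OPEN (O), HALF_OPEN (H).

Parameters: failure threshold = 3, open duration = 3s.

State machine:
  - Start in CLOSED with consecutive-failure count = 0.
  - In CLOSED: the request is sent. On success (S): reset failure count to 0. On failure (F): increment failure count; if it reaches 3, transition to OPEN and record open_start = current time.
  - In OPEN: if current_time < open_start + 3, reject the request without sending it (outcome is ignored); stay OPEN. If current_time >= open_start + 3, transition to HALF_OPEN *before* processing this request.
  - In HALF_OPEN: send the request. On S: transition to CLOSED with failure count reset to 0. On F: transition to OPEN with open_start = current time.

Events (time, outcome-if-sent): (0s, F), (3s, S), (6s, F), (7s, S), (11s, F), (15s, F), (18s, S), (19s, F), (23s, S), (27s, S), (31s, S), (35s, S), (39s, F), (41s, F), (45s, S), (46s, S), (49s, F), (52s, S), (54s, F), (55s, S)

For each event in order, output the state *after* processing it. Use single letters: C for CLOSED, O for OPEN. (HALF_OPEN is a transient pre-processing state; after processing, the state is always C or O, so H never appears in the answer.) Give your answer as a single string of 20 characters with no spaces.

Answer: CCCCCCCCCCCCCCCCCCCC

Derivation:
State after each event:
  event#1 t=0s outcome=F: state=CLOSED
  event#2 t=3s outcome=S: state=CLOSED
  event#3 t=6s outcome=F: state=CLOSED
  event#4 t=7s outcome=S: state=CLOSED
  event#5 t=11s outcome=F: state=CLOSED
  event#6 t=15s outcome=F: state=CLOSED
  event#7 t=18s outcome=S: state=CLOSED
  event#8 t=19s outcome=F: state=CLOSED
  event#9 t=23s outcome=S: state=CLOSED
  event#10 t=27s outcome=S: state=CLOSED
  event#11 t=31s outcome=S: state=CLOSED
  event#12 t=35s outcome=S: state=CLOSED
  event#13 t=39s outcome=F: state=CLOSED
  event#14 t=41s outcome=F: state=CLOSED
  event#15 t=45s outcome=S: state=CLOSED
  event#16 t=46s outcome=S: state=CLOSED
  event#17 t=49s outcome=F: state=CLOSED
  event#18 t=52s outcome=S: state=CLOSED
  event#19 t=54s outcome=F: state=CLOSED
  event#20 t=55s outcome=S: state=CLOSED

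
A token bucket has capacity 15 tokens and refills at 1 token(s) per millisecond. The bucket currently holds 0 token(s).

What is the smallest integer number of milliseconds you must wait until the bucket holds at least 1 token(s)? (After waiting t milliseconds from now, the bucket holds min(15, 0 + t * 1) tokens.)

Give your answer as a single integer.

Need 0 + t * 1 >= 1, so t >= 1/1.
Smallest integer t = ceil(1/1) = 1.

Answer: 1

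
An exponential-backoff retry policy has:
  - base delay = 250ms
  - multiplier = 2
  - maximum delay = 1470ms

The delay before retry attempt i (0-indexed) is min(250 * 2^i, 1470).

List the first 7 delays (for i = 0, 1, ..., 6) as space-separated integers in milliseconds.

Computing each delay:
  i=0: min(250*2^0, 1470) = 250
  i=1: min(250*2^1, 1470) = 500
  i=2: min(250*2^2, 1470) = 1000
  i=3: min(250*2^3, 1470) = 1470
  i=4: min(250*2^4, 1470) = 1470
  i=5: min(250*2^5, 1470) = 1470
  i=6: min(250*2^6, 1470) = 1470

Answer: 250 500 1000 1470 1470 1470 1470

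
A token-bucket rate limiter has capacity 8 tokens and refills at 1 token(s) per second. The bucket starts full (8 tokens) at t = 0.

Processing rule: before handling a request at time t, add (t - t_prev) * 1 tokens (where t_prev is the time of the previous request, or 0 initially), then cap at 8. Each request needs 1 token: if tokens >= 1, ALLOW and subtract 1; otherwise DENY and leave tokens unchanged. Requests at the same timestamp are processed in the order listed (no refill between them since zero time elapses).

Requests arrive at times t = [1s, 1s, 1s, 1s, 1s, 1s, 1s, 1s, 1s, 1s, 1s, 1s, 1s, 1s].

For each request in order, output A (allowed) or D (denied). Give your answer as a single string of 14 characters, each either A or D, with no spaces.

Answer: AAAAAAAADDDDDD

Derivation:
Simulating step by step:
  req#1 t=1s: ALLOW
  req#2 t=1s: ALLOW
  req#3 t=1s: ALLOW
  req#4 t=1s: ALLOW
  req#5 t=1s: ALLOW
  req#6 t=1s: ALLOW
  req#7 t=1s: ALLOW
  req#8 t=1s: ALLOW
  req#9 t=1s: DENY
  req#10 t=1s: DENY
  req#11 t=1s: DENY
  req#12 t=1s: DENY
  req#13 t=1s: DENY
  req#14 t=1s: DENY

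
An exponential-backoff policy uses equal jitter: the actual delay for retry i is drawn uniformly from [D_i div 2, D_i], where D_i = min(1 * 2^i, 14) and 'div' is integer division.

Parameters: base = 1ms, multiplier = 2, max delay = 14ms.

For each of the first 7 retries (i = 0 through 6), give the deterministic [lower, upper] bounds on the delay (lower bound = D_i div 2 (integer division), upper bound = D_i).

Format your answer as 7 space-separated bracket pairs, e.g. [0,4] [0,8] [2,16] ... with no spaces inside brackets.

Computing bounds per retry:
  i=0: D_i=min(1*2^0,14)=1, bounds=[0,1]
  i=1: D_i=min(1*2^1,14)=2, bounds=[1,2]
  i=2: D_i=min(1*2^2,14)=4, bounds=[2,4]
  i=3: D_i=min(1*2^3,14)=8, bounds=[4,8]
  i=4: D_i=min(1*2^4,14)=14, bounds=[7,14]
  i=5: D_i=min(1*2^5,14)=14, bounds=[7,14]
  i=6: D_i=min(1*2^6,14)=14, bounds=[7,14]

Answer: [0,1] [1,2] [2,4] [4,8] [7,14] [7,14] [7,14]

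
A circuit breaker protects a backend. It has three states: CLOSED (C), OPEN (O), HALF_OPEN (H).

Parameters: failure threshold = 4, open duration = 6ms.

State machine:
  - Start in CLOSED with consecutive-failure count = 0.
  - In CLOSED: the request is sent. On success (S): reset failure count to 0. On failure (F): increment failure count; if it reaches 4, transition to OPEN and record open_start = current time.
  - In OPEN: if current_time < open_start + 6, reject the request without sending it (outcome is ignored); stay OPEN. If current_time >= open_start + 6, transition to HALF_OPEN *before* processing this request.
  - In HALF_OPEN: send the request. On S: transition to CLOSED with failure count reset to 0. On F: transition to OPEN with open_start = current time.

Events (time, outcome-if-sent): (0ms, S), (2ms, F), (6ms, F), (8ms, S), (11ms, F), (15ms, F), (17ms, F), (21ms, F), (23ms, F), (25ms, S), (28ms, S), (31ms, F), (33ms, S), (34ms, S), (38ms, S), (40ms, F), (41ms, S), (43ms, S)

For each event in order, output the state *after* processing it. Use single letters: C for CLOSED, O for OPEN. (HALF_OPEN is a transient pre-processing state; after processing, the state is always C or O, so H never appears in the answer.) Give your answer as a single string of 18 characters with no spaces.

State after each event:
  event#1 t=0ms outcome=S: state=CLOSED
  event#2 t=2ms outcome=F: state=CLOSED
  event#3 t=6ms outcome=F: state=CLOSED
  event#4 t=8ms outcome=S: state=CLOSED
  event#5 t=11ms outcome=F: state=CLOSED
  event#6 t=15ms outcome=F: state=CLOSED
  event#7 t=17ms outcome=F: state=CLOSED
  event#8 t=21ms outcome=F: state=OPEN
  event#9 t=23ms outcome=F: state=OPEN
  event#10 t=25ms outcome=S: state=OPEN
  event#11 t=28ms outcome=S: state=CLOSED
  event#12 t=31ms outcome=F: state=CLOSED
  event#13 t=33ms outcome=S: state=CLOSED
  event#14 t=34ms outcome=S: state=CLOSED
  event#15 t=38ms outcome=S: state=CLOSED
  event#16 t=40ms outcome=F: state=CLOSED
  event#17 t=41ms outcome=S: state=CLOSED
  event#18 t=43ms outcome=S: state=CLOSED

Answer: CCCCCCCOOOCCCCCCCC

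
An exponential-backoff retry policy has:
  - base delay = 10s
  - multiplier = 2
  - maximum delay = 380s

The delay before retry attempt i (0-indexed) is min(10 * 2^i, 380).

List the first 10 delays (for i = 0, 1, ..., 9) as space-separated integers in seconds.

Answer: 10 20 40 80 160 320 380 380 380 380

Derivation:
Computing each delay:
  i=0: min(10*2^0, 380) = 10
  i=1: min(10*2^1, 380) = 20
  i=2: min(10*2^2, 380) = 40
  i=3: min(10*2^3, 380) = 80
  i=4: min(10*2^4, 380) = 160
  i=5: min(10*2^5, 380) = 320
  i=6: min(10*2^6, 380) = 380
  i=7: min(10*2^7, 380) = 380
  i=8: min(10*2^8, 380) = 380
  i=9: min(10*2^9, 380) = 380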